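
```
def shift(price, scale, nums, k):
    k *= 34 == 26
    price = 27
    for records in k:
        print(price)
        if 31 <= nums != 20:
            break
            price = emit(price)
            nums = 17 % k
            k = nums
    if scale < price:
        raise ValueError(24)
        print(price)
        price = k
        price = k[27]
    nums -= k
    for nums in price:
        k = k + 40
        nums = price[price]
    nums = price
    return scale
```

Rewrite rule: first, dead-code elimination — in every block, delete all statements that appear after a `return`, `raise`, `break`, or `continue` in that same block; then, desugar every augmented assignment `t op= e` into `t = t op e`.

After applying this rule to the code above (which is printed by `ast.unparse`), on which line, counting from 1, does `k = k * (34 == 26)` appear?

Transformed code:
def shift(price, scale, nums, k):
    k = k * (34 == 26)
    price = 27
    for records in k:
        print(price)
        if 31 <= nums != 20:
            break
    if scale < price:
        raise ValueError(24)
    nums = nums - k
    for nums in price:
        k = k + 40
        nums = price[price]
    nums = price
    return scale

2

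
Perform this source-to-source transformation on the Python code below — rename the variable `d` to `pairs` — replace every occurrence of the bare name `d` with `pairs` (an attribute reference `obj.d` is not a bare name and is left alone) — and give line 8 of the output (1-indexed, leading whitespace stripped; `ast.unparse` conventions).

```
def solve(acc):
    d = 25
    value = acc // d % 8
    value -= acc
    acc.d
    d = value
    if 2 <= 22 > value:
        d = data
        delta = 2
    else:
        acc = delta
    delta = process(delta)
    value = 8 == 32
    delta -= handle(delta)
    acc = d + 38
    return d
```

Transformed code:
def solve(acc):
    pairs = 25
    value = acc // pairs % 8
    value -= acc
    acc.d
    pairs = value
    if 2 <= 22 > value:
        pairs = data
        delta = 2
    else:
        acc = delta
    delta = process(delta)
    value = 8 == 32
    delta -= handle(delta)
    acc = pairs + 38
    return pairs

pairs = data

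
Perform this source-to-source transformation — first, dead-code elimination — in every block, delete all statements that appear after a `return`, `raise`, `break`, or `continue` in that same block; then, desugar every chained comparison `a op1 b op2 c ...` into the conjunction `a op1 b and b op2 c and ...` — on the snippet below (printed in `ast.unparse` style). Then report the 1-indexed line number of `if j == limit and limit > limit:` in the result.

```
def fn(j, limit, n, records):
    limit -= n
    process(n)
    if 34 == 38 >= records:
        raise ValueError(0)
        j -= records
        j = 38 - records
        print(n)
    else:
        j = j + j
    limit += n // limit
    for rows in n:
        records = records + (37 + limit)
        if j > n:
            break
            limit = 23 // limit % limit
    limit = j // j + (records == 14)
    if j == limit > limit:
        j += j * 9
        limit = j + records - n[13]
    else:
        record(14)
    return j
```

Transformed code:
def fn(j, limit, n, records):
    limit -= n
    process(n)
    if 34 == 38 and 38 >= records:
        raise ValueError(0)
    else:
        j = j + j
    limit += n // limit
    for rows in n:
        records = records + (37 + limit)
        if j > n:
            break
    limit = j // j + (records == 14)
    if j == limit and limit > limit:
        j += j * 9
        limit = j + records - n[13]
    else:
        record(14)
    return j

14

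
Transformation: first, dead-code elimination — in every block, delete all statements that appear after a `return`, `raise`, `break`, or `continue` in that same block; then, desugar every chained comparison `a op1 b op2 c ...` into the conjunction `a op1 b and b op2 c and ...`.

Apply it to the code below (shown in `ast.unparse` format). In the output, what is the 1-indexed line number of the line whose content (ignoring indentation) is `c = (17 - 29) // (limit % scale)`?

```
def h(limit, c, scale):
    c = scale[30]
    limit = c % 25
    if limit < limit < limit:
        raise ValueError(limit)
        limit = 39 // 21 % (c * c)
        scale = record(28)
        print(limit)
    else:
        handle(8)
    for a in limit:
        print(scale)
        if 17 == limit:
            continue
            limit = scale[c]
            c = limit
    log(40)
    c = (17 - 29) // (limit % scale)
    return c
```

Transformed code:
def h(limit, c, scale):
    c = scale[30]
    limit = c % 25
    if limit < limit and limit < limit:
        raise ValueError(limit)
    else:
        handle(8)
    for a in limit:
        print(scale)
        if 17 == limit:
            continue
    log(40)
    c = (17 - 29) // (limit % scale)
    return c

13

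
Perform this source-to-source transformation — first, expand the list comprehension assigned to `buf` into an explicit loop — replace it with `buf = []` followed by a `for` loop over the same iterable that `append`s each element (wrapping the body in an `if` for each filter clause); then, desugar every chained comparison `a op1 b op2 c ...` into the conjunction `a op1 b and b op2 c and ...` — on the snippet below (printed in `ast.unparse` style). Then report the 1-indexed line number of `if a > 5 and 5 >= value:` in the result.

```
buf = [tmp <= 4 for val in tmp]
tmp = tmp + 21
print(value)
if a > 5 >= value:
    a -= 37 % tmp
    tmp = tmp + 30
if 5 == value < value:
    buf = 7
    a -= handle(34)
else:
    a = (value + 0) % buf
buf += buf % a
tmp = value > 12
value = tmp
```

6

Transformed code:
buf = []
for val in tmp:
    buf.append(tmp <= 4)
tmp = tmp + 21
print(value)
if a > 5 and 5 >= value:
    a -= 37 % tmp
    tmp = tmp + 30
if 5 == value and value < value:
    buf = 7
    a -= handle(34)
else:
    a = (value + 0) % buf
buf += buf % a
tmp = value > 12
value = tmp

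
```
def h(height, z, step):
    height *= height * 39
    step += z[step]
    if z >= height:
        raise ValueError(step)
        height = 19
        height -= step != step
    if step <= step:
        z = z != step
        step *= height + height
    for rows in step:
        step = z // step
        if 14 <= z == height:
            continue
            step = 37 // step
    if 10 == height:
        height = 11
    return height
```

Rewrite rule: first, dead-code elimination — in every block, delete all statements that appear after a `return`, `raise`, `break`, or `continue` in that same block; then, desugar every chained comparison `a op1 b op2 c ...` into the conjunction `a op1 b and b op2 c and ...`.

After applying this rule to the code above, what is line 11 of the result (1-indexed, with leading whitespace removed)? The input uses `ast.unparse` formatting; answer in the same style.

Transformed code:
def h(height, z, step):
    height *= height * 39
    step += z[step]
    if z >= height:
        raise ValueError(step)
    if step <= step:
        z = z != step
        step *= height + height
    for rows in step:
        step = z // step
        if 14 <= z and z == height:
            continue
    if 10 == height:
        height = 11
    return height

if 14 <= z and z == height:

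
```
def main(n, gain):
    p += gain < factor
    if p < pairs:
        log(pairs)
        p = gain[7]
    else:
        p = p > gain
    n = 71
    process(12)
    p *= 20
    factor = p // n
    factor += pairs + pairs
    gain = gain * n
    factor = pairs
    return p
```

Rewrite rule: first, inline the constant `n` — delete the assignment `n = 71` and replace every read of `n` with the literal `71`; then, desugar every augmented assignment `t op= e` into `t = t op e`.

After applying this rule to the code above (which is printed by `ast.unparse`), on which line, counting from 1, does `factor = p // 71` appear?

Transformed code:
def main(n, gain):
    p = p + (gain < factor)
    if p < pairs:
        log(pairs)
        p = gain[7]
    else:
        p = p > gain
    process(12)
    p = p * 20
    factor = p // 71
    factor = factor + (pairs + pairs)
    gain = gain * 71
    factor = pairs
    return p

10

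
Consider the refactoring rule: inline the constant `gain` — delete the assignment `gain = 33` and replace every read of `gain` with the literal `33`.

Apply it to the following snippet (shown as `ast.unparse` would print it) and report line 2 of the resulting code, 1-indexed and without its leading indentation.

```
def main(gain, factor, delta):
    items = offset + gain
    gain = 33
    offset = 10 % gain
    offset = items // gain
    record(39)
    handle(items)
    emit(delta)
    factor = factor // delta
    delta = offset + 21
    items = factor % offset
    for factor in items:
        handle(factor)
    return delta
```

items = offset + 33

Transformed code:
def main(gain, factor, delta):
    items = offset + 33
    offset = 10 % 33
    offset = items // 33
    record(39)
    handle(items)
    emit(delta)
    factor = factor // delta
    delta = offset + 21
    items = factor % offset
    for factor in items:
        handle(factor)
    return delta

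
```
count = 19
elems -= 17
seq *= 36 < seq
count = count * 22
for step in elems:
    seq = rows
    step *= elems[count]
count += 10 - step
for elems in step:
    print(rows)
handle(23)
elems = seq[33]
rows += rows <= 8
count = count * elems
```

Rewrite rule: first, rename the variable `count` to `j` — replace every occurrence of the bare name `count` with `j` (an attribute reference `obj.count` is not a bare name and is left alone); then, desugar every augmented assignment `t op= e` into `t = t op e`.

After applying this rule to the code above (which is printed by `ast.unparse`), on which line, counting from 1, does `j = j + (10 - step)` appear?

Transformed code:
j = 19
elems = elems - 17
seq = seq * (36 < seq)
j = j * 22
for step in elems:
    seq = rows
    step = step * elems[j]
j = j + (10 - step)
for elems in step:
    print(rows)
handle(23)
elems = seq[33]
rows = rows + (rows <= 8)
j = j * elems

8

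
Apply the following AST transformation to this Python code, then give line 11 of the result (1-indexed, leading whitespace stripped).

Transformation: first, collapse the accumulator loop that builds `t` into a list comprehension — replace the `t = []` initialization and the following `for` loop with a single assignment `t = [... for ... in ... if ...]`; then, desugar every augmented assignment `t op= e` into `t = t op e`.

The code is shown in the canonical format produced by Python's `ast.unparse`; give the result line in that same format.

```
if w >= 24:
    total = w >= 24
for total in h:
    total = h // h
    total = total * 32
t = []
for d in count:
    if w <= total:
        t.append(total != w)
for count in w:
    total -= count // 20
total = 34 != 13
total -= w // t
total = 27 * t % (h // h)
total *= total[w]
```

Transformed code:
if w >= 24:
    total = w >= 24
for total in h:
    total = h // h
    total = total * 32
t = [total != w for d in count if w <= total]
for count in w:
    total = total - count // 20
total = 34 != 13
total = total - w // t
total = 27 * t % (h // h)
total = total * total[w]

total = 27 * t % (h // h)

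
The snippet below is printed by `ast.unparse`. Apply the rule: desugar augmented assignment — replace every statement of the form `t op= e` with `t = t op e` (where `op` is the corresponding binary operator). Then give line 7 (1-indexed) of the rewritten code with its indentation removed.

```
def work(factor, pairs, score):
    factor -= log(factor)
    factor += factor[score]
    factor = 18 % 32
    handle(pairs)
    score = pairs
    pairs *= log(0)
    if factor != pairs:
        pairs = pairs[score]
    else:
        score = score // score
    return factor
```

Transformed code:
def work(factor, pairs, score):
    factor = factor - log(factor)
    factor = factor + factor[score]
    factor = 18 % 32
    handle(pairs)
    score = pairs
    pairs = pairs * log(0)
    if factor != pairs:
        pairs = pairs[score]
    else:
        score = score // score
    return factor

pairs = pairs * log(0)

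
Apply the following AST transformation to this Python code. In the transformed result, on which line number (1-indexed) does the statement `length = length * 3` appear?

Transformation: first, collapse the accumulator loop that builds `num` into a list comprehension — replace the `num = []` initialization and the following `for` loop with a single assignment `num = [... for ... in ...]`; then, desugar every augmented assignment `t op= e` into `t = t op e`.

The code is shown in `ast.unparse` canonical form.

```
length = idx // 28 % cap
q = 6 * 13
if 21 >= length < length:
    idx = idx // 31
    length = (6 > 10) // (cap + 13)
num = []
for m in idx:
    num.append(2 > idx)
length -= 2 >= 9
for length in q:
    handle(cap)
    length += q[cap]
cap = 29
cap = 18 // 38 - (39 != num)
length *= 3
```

Transformed code:
length = idx // 28 % cap
q = 6 * 13
if 21 >= length < length:
    idx = idx // 31
    length = (6 > 10) // (cap + 13)
num = [2 > idx for m in idx]
length = length - (2 >= 9)
for length in q:
    handle(cap)
    length = length + q[cap]
cap = 29
cap = 18 // 38 - (39 != num)
length = length * 3

13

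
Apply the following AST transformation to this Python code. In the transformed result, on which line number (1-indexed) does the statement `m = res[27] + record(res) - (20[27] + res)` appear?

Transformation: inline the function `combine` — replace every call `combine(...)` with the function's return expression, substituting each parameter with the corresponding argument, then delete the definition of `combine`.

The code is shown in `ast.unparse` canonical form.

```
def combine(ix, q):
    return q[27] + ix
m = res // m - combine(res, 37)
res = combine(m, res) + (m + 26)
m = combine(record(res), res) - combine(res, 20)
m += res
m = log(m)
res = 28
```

Transformed code:
m = res // m - (37[27] + res)
res = res[27] + m + (m + 26)
m = res[27] + record(res) - (20[27] + res)
m += res
m = log(m)
res = 28

3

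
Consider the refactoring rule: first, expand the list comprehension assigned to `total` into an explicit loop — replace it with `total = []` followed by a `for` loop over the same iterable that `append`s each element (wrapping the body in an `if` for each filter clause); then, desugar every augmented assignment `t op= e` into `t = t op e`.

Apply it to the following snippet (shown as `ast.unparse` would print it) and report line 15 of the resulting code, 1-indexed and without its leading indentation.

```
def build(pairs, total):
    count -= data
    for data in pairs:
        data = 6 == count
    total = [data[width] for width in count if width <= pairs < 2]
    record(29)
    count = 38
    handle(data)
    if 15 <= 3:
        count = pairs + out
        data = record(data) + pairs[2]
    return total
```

return total

Transformed code:
def build(pairs, total):
    count = count - data
    for data in pairs:
        data = 6 == count
    total = []
    for width in count:
        if width <= pairs < 2:
            total.append(data[width])
    record(29)
    count = 38
    handle(data)
    if 15 <= 3:
        count = pairs + out
        data = record(data) + pairs[2]
    return total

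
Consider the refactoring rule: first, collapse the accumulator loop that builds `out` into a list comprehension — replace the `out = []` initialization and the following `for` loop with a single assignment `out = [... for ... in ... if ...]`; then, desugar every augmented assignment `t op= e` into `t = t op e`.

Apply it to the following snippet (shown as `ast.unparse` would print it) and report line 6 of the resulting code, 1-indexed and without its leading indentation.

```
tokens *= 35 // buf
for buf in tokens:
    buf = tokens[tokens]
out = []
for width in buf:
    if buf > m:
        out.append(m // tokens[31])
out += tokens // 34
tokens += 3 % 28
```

tokens = tokens + 3 % 28

Transformed code:
tokens = tokens * (35 // buf)
for buf in tokens:
    buf = tokens[tokens]
out = [m // tokens[31] for width in buf if buf > m]
out = out + tokens // 34
tokens = tokens + 3 % 28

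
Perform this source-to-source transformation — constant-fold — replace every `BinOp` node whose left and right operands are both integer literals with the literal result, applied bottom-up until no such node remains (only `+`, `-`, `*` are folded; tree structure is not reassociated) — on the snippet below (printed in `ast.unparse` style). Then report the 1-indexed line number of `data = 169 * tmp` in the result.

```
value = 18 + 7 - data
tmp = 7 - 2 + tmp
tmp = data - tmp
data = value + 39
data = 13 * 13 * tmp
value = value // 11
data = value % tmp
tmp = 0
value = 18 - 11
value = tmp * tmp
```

Transformed code:
value = 25 - data
tmp = 5 + tmp
tmp = data - tmp
data = value + 39
data = 169 * tmp
value = value // 11
data = value % tmp
tmp = 0
value = 7
value = tmp * tmp

5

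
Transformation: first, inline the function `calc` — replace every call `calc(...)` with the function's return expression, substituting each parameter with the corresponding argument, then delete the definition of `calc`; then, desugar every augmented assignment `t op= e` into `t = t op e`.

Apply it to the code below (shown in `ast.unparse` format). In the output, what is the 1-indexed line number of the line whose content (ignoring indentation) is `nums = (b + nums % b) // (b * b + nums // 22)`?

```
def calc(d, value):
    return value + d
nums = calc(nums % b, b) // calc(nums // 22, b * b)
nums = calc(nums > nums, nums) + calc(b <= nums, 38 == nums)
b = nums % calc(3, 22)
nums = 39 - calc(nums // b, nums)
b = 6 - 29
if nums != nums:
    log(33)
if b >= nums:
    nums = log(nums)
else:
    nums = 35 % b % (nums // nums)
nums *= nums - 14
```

Transformed code:
nums = (b + nums % b) // (b * b + nums // 22)
nums = nums + (nums > nums) + ((38 == nums) + (b <= nums))
b = nums % (22 + 3)
nums = 39 - (nums + nums // b)
b = 6 - 29
if nums != nums:
    log(33)
if b >= nums:
    nums = log(nums)
else:
    nums = 35 % b % (nums // nums)
nums = nums * (nums - 14)

1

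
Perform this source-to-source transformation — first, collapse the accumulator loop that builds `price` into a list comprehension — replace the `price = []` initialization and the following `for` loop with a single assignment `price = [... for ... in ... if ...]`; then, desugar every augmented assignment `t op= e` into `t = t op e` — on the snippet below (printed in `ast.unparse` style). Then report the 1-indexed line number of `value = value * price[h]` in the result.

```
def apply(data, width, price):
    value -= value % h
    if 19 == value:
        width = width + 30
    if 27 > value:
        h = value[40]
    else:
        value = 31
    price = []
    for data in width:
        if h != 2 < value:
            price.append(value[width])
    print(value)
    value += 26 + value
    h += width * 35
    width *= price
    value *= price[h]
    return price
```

14

Transformed code:
def apply(data, width, price):
    value = value - value % h
    if 19 == value:
        width = width + 30
    if 27 > value:
        h = value[40]
    else:
        value = 31
    price = [value[width] for data in width if h != 2 < value]
    print(value)
    value = value + (26 + value)
    h = h + width * 35
    width = width * price
    value = value * price[h]
    return price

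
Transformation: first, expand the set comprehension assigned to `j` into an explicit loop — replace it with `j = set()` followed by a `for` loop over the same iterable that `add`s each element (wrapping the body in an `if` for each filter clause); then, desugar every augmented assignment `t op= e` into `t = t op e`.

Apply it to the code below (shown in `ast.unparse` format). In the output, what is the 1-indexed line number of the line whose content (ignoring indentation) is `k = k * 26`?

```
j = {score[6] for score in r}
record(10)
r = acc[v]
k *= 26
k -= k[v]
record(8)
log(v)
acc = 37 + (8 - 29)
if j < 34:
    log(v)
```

Transformed code:
j = set()
for score in r:
    j.add(score[6])
record(10)
r = acc[v]
k = k * 26
k = k - k[v]
record(8)
log(v)
acc = 37 + (8 - 29)
if j < 34:
    log(v)

6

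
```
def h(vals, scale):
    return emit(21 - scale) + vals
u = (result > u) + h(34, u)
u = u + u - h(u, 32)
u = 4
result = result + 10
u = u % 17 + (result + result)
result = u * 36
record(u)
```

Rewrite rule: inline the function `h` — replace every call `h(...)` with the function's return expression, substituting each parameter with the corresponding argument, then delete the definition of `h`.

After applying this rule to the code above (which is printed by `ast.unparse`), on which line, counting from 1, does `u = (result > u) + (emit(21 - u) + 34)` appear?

Transformed code:
u = (result > u) + (emit(21 - u) + 34)
u = u + u - (emit(21 - 32) + u)
u = 4
result = result + 10
u = u % 17 + (result + result)
result = u * 36
record(u)

1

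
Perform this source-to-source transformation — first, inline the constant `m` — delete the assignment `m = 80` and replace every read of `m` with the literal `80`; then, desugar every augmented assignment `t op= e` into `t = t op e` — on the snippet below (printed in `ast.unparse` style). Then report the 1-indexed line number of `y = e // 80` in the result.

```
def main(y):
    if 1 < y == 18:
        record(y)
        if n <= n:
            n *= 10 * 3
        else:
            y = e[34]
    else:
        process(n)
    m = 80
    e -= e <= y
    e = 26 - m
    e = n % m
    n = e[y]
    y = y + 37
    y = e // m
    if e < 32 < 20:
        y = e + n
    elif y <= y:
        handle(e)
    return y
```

15

Transformed code:
def main(y):
    if 1 < y == 18:
        record(y)
        if n <= n:
            n = n * (10 * 3)
        else:
            y = e[34]
    else:
        process(n)
    e = e - (e <= y)
    e = 26 - 80
    e = n % 80
    n = e[y]
    y = y + 37
    y = e // 80
    if e < 32 < 20:
        y = e + n
    elif y <= y:
        handle(e)
    return y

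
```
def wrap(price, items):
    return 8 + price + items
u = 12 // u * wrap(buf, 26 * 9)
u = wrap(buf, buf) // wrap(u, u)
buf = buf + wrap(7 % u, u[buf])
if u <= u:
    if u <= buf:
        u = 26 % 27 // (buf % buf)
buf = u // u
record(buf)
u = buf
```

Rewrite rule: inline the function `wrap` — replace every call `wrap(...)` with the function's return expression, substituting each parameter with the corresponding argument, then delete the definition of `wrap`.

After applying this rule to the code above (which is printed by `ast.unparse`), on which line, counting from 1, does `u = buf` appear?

9

Transformed code:
u = 12 // u * (8 + buf + 26 * 9)
u = (8 + buf + buf) // (8 + u + u)
buf = buf + (8 + 7 % u + u[buf])
if u <= u:
    if u <= buf:
        u = 26 % 27 // (buf % buf)
buf = u // u
record(buf)
u = buf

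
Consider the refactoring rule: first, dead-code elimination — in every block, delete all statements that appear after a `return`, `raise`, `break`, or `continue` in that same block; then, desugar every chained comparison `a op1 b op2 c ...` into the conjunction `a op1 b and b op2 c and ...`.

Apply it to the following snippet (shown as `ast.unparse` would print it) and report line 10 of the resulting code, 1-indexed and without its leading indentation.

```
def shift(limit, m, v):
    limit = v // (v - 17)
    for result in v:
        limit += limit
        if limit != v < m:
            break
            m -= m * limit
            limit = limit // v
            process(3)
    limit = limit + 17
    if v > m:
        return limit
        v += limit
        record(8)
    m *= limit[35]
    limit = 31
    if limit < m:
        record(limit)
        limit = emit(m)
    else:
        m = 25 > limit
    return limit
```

m *= limit[35]

Transformed code:
def shift(limit, m, v):
    limit = v // (v - 17)
    for result in v:
        limit += limit
        if limit != v and v < m:
            break
    limit = limit + 17
    if v > m:
        return limit
    m *= limit[35]
    limit = 31
    if limit < m:
        record(limit)
        limit = emit(m)
    else:
        m = 25 > limit
    return limit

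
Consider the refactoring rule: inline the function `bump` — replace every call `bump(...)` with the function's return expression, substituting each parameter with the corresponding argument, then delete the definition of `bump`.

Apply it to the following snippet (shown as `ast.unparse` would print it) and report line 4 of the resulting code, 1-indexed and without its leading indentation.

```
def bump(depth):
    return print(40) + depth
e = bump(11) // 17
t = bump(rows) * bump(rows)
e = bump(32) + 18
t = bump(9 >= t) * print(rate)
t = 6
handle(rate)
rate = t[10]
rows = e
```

t = (print(40) + (9 >= t)) * print(rate)

Transformed code:
e = (print(40) + 11) // 17
t = (print(40) + rows) * (print(40) + rows)
e = print(40) + 32 + 18
t = (print(40) + (9 >= t)) * print(rate)
t = 6
handle(rate)
rate = t[10]
rows = e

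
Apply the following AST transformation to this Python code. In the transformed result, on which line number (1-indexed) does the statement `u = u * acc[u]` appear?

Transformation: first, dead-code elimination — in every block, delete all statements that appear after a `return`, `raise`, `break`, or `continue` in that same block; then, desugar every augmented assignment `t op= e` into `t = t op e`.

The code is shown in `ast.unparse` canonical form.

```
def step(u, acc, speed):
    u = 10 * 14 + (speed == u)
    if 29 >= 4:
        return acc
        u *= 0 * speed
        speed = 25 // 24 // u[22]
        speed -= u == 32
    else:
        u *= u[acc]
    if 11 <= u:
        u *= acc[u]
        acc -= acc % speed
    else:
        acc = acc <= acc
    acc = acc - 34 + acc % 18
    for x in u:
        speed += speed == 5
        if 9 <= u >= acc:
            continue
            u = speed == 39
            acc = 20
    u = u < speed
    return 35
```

8

Transformed code:
def step(u, acc, speed):
    u = 10 * 14 + (speed == u)
    if 29 >= 4:
        return acc
    else:
        u = u * u[acc]
    if 11 <= u:
        u = u * acc[u]
        acc = acc - acc % speed
    else:
        acc = acc <= acc
    acc = acc - 34 + acc % 18
    for x in u:
        speed = speed + (speed == 5)
        if 9 <= u >= acc:
            continue
    u = u < speed
    return 35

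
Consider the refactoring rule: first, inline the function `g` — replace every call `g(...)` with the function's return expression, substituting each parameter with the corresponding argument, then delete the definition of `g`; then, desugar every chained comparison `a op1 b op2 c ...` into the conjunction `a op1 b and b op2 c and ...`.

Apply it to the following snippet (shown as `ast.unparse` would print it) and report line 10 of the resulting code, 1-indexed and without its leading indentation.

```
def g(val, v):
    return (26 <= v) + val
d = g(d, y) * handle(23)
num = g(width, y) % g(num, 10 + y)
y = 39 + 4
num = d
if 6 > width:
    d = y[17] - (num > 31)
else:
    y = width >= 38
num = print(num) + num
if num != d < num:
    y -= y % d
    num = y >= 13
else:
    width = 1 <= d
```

if num != d and d < num:

Transformed code:
d = ((26 <= y) + d) * handle(23)
num = ((26 <= y) + width) % ((26 <= 10 + y) + num)
y = 39 + 4
num = d
if 6 > width:
    d = y[17] - (num > 31)
else:
    y = width >= 38
num = print(num) + num
if num != d and d < num:
    y -= y % d
    num = y >= 13
else:
    width = 1 <= d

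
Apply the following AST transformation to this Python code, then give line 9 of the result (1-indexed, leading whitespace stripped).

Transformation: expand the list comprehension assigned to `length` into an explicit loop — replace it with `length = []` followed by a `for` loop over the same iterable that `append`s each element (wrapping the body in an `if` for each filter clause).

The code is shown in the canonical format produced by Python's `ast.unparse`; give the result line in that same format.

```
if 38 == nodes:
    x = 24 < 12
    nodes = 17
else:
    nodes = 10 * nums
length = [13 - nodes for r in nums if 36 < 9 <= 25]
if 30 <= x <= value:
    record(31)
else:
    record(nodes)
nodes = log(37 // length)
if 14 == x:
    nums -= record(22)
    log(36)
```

Transformed code:
if 38 == nodes:
    x = 24 < 12
    nodes = 17
else:
    nodes = 10 * nums
length = []
for r in nums:
    if 36 < 9 <= 25:
        length.append(13 - nodes)
if 30 <= x <= value:
    record(31)
else:
    record(nodes)
nodes = log(37 // length)
if 14 == x:
    nums -= record(22)
    log(36)

length.append(13 - nodes)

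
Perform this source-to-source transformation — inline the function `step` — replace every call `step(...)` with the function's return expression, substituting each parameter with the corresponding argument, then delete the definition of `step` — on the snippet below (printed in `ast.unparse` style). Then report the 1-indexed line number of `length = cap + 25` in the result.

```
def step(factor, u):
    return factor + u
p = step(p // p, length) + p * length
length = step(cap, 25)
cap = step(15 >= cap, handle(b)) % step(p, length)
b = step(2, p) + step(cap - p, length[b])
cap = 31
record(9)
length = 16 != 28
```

2

Transformed code:
p = p // p + length + p * length
length = cap + 25
cap = ((15 >= cap) + handle(b)) % (p + length)
b = 2 + p + (cap - p + length[b])
cap = 31
record(9)
length = 16 != 28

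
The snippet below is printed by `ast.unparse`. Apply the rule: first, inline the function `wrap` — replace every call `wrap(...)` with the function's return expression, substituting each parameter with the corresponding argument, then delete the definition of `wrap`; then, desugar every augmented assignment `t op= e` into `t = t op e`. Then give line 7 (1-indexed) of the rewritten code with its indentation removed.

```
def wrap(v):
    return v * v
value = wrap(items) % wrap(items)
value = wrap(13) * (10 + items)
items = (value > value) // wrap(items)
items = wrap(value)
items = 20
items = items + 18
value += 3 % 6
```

value = value + 3 % 6

Transformed code:
value = items * items % (items * items)
value = 13 * 13 * (10 + items)
items = (value > value) // (items * items)
items = value * value
items = 20
items = items + 18
value = value + 3 % 6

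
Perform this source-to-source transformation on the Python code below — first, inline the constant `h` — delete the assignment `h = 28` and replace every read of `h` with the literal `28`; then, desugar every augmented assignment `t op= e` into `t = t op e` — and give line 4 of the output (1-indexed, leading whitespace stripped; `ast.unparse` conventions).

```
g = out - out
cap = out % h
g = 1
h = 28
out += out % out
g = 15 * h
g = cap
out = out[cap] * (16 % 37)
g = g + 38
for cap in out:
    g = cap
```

out = out + out % out

Transformed code:
g = out - out
cap = out % 28
g = 1
out = out + out % out
g = 15 * 28
g = cap
out = out[cap] * (16 % 37)
g = g + 38
for cap in out:
    g = cap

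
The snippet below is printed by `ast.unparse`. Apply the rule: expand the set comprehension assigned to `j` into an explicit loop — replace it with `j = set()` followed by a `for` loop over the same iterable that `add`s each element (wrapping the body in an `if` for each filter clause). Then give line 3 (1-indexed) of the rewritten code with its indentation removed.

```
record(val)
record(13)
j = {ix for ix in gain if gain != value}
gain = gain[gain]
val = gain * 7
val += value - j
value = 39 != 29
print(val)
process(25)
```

j = set()

Transformed code:
record(val)
record(13)
j = set()
for ix in gain:
    if gain != value:
        j.add(ix)
gain = gain[gain]
val = gain * 7
val += value - j
value = 39 != 29
print(val)
process(25)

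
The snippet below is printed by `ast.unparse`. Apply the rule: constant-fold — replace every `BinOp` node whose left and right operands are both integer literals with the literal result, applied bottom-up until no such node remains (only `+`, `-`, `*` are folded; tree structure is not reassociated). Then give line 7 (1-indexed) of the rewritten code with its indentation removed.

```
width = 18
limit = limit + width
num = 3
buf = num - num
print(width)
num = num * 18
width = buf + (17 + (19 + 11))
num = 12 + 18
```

Transformed code:
width = 18
limit = limit + width
num = 3
buf = num - num
print(width)
num = num * 18
width = buf + 47
num = 30

width = buf + 47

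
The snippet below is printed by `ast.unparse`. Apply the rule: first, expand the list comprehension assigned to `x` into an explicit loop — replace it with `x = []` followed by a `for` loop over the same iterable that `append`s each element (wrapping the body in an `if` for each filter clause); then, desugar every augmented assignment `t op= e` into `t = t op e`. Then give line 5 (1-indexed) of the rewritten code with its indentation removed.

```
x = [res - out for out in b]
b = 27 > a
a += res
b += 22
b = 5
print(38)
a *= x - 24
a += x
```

a = a + res

Transformed code:
x = []
for out in b:
    x.append(res - out)
b = 27 > a
a = a + res
b = b + 22
b = 5
print(38)
a = a * (x - 24)
a = a + x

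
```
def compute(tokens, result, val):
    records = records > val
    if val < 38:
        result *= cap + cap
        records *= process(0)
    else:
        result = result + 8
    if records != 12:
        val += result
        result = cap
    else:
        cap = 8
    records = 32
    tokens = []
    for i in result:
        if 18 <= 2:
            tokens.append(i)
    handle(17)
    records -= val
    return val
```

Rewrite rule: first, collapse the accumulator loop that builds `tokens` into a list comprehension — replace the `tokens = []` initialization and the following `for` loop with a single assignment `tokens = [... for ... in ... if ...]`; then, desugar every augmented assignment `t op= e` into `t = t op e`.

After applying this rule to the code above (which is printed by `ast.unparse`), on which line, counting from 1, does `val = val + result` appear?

9

Transformed code:
def compute(tokens, result, val):
    records = records > val
    if val < 38:
        result = result * (cap + cap)
        records = records * process(0)
    else:
        result = result + 8
    if records != 12:
        val = val + result
        result = cap
    else:
        cap = 8
    records = 32
    tokens = [i for i in result if 18 <= 2]
    handle(17)
    records = records - val
    return val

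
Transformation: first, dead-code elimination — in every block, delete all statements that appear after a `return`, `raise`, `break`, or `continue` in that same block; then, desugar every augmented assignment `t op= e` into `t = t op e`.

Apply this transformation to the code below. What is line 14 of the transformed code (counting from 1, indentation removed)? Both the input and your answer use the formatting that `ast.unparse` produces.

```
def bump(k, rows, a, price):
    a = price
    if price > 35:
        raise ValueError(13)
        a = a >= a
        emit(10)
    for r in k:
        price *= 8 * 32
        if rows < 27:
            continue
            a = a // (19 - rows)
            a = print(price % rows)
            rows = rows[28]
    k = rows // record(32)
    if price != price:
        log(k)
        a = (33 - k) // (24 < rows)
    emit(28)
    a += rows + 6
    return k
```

a = a + (rows + 6)

Transformed code:
def bump(k, rows, a, price):
    a = price
    if price > 35:
        raise ValueError(13)
    for r in k:
        price = price * (8 * 32)
        if rows < 27:
            continue
    k = rows // record(32)
    if price != price:
        log(k)
        a = (33 - k) // (24 < rows)
    emit(28)
    a = a + (rows + 6)
    return k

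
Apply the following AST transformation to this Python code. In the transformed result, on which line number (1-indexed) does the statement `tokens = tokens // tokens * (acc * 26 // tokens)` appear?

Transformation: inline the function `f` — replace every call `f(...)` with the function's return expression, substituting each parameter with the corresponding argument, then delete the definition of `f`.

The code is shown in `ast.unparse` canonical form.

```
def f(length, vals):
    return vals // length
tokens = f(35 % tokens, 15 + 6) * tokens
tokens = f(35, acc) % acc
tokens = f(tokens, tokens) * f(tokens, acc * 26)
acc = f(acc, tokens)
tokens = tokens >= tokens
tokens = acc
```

3

Transformed code:
tokens = (15 + 6) // (35 % tokens) * tokens
tokens = acc // 35 % acc
tokens = tokens // tokens * (acc * 26 // tokens)
acc = tokens // acc
tokens = tokens >= tokens
tokens = acc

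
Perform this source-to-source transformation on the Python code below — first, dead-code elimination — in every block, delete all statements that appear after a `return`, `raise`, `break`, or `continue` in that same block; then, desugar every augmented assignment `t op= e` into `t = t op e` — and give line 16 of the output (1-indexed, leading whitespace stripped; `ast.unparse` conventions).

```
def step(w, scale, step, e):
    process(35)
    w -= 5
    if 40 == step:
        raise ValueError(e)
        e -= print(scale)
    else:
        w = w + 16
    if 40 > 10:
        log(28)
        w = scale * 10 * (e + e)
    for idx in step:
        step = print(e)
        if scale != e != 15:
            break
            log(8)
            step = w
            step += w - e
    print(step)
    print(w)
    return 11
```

print(w)

Transformed code:
def step(w, scale, step, e):
    process(35)
    w = w - 5
    if 40 == step:
        raise ValueError(e)
    else:
        w = w + 16
    if 40 > 10:
        log(28)
        w = scale * 10 * (e + e)
    for idx in step:
        step = print(e)
        if scale != e != 15:
            break
    print(step)
    print(w)
    return 11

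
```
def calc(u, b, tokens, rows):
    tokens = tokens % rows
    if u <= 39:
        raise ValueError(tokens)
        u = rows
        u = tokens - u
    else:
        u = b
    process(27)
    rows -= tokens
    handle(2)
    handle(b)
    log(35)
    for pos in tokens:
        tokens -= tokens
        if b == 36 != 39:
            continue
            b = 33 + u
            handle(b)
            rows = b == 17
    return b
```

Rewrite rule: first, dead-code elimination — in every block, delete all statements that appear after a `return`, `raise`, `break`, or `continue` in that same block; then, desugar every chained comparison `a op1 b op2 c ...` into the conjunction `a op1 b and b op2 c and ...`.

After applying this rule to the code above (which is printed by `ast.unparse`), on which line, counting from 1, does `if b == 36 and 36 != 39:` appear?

Transformed code:
def calc(u, b, tokens, rows):
    tokens = tokens % rows
    if u <= 39:
        raise ValueError(tokens)
    else:
        u = b
    process(27)
    rows -= tokens
    handle(2)
    handle(b)
    log(35)
    for pos in tokens:
        tokens -= tokens
        if b == 36 and 36 != 39:
            continue
    return b

14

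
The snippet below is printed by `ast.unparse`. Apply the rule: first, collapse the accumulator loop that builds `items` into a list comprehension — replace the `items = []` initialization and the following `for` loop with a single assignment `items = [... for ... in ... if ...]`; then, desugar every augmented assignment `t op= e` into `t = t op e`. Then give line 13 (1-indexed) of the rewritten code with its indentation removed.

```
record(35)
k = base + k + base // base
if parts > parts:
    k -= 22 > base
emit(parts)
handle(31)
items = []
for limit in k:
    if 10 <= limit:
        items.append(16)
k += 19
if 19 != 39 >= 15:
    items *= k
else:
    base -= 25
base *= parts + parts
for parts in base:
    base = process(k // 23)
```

base = base * (parts + parts)

Transformed code:
record(35)
k = base + k + base // base
if parts > parts:
    k = k - (22 > base)
emit(parts)
handle(31)
items = [16 for limit in k if 10 <= limit]
k = k + 19
if 19 != 39 >= 15:
    items = items * k
else:
    base = base - 25
base = base * (parts + parts)
for parts in base:
    base = process(k // 23)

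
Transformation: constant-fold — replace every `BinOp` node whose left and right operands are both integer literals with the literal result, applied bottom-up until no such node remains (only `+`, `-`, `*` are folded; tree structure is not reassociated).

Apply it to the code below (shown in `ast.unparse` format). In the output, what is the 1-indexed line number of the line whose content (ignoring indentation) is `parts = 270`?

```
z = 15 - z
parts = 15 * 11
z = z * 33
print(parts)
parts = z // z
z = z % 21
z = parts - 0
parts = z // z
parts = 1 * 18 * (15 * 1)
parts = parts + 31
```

Transformed code:
z = 15 - z
parts = 165
z = z * 33
print(parts)
parts = z // z
z = z % 21
z = parts - 0
parts = z // z
parts = 270
parts = parts + 31

9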